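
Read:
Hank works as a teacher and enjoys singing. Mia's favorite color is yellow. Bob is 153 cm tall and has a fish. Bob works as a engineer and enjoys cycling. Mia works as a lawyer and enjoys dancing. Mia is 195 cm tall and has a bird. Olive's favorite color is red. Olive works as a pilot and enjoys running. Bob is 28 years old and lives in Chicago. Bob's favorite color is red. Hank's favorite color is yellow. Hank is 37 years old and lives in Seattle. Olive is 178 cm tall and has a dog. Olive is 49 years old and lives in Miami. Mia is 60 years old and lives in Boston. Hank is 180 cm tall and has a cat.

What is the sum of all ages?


37+28+49+60 = 174

174


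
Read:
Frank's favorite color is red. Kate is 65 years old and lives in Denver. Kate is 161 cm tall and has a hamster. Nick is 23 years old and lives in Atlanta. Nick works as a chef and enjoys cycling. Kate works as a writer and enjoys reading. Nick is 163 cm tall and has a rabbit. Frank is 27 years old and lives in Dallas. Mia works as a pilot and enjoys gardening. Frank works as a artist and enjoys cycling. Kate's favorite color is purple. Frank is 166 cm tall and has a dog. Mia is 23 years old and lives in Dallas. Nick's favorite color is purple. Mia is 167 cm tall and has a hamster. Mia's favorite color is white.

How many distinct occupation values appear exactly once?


Unique occupation values: 4

4


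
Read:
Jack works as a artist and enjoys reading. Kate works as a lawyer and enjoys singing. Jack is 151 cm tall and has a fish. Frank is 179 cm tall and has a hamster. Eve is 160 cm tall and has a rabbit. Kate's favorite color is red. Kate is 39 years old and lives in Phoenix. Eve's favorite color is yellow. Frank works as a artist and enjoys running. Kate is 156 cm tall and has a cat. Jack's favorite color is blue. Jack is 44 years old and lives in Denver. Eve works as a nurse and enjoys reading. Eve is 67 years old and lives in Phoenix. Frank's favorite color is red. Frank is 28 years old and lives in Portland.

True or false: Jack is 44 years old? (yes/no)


Jack is actually 44. yes

yes


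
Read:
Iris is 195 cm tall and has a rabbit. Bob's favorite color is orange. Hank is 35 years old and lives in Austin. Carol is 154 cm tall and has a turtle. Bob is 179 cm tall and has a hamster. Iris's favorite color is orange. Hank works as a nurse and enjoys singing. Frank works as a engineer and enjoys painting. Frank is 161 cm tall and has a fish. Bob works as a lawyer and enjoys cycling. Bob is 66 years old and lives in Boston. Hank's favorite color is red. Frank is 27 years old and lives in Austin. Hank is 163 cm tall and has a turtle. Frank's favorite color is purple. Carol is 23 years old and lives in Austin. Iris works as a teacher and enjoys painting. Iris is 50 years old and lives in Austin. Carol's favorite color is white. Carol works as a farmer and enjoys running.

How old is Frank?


Frank is 27 years old

27


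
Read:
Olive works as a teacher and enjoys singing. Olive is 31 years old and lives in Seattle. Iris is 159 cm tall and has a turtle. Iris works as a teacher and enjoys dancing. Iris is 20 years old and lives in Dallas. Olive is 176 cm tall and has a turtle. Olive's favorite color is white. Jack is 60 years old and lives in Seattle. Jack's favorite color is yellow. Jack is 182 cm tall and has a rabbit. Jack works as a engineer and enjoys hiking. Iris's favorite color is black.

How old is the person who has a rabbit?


Person with rabbit is Jack, age 60

60


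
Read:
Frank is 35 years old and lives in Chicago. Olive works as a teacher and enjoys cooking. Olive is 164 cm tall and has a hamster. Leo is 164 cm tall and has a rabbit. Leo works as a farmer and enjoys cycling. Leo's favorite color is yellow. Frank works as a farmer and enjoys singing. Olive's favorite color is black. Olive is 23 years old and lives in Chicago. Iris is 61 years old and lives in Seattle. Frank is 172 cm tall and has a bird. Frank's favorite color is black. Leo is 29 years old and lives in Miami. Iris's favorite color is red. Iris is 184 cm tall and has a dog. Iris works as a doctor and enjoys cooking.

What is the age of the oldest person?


Oldest: Iris at 61

61


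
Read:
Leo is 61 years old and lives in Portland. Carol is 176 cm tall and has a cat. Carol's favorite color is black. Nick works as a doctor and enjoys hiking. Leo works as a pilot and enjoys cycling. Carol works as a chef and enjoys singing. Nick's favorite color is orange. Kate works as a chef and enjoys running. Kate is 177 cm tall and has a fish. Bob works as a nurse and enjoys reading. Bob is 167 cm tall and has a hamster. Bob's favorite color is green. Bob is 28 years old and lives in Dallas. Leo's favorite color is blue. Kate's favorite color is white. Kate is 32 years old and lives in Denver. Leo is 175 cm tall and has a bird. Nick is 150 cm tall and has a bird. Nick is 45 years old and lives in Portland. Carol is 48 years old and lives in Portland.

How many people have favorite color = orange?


Count: 1

1


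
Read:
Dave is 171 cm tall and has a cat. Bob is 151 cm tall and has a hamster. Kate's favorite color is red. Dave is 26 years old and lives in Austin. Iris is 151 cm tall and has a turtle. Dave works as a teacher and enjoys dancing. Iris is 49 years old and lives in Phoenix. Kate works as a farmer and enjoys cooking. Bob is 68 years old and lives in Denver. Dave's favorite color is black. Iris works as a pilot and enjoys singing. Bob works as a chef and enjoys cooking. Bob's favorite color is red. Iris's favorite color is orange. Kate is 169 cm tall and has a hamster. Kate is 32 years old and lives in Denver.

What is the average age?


Sum=175, n=4, avg=43.75

43.75


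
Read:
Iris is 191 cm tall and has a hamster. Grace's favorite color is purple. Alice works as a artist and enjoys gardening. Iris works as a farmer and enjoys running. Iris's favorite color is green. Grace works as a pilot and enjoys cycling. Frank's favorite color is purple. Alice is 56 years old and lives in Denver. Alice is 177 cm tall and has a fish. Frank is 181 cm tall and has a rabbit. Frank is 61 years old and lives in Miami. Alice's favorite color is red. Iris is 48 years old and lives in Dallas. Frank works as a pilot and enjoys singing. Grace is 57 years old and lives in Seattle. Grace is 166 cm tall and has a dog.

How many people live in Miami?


Count in Miami: 1

1


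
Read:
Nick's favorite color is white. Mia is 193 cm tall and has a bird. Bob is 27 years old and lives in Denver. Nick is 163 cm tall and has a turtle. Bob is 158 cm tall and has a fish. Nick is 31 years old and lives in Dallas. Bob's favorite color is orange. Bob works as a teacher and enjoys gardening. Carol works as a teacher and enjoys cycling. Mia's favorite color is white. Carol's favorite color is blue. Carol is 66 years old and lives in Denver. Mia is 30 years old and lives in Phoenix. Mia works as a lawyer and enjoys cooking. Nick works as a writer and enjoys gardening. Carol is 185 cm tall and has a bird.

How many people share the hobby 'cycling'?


Count: 1

1


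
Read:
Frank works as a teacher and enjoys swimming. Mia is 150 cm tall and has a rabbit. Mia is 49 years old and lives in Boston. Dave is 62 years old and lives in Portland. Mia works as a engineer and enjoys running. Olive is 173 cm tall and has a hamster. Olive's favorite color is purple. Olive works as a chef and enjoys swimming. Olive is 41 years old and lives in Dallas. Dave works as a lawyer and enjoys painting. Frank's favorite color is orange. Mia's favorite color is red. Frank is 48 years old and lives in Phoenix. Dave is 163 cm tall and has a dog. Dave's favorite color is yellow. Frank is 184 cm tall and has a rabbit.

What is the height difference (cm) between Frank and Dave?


|184 - 163| = 21

21


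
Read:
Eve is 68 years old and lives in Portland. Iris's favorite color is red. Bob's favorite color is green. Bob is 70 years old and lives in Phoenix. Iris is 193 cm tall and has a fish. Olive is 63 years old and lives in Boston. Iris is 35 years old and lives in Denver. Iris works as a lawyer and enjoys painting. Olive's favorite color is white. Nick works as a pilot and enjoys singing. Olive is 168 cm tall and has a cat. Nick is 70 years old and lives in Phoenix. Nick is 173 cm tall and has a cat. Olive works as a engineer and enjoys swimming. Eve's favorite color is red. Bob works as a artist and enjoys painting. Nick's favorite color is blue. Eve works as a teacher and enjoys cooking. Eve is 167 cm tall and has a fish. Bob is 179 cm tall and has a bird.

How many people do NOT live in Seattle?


Not in Seattle: 5

5


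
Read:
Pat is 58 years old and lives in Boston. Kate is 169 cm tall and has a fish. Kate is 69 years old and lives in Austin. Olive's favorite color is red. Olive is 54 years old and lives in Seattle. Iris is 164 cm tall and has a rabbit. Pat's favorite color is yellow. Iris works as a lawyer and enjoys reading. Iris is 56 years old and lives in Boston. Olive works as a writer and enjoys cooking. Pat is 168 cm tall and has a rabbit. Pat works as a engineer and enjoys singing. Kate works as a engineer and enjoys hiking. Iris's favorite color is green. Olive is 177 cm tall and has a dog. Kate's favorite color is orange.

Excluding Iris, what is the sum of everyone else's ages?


Sum (excluding Iris): 181

181


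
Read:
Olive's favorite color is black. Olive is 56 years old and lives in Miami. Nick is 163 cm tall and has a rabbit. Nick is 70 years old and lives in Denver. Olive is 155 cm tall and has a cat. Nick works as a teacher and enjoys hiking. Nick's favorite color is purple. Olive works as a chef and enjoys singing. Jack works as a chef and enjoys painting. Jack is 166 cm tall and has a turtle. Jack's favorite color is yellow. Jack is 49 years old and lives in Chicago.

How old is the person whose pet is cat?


Person with pet=cat is Olive, age 56

56


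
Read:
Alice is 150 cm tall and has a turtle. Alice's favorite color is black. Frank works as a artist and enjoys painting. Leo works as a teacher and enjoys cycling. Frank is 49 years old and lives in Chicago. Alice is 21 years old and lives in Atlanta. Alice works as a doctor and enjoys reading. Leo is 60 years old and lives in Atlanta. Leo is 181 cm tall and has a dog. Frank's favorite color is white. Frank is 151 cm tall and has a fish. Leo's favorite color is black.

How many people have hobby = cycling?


Count: 1

1


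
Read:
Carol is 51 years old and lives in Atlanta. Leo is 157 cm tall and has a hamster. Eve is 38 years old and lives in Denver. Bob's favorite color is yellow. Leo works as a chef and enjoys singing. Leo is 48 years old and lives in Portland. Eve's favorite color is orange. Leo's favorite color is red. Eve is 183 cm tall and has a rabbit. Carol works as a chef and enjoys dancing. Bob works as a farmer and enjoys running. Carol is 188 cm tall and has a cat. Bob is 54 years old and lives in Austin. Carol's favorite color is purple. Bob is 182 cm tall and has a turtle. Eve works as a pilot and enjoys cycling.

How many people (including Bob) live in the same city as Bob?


Bob lives in Austin. Count = 1

1


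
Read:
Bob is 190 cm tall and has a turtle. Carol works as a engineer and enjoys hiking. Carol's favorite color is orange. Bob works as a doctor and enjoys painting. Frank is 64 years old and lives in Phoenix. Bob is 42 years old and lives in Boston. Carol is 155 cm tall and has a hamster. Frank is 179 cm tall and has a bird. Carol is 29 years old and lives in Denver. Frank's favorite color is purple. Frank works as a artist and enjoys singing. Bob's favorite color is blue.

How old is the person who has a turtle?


Person with turtle is Bob, age 42

42


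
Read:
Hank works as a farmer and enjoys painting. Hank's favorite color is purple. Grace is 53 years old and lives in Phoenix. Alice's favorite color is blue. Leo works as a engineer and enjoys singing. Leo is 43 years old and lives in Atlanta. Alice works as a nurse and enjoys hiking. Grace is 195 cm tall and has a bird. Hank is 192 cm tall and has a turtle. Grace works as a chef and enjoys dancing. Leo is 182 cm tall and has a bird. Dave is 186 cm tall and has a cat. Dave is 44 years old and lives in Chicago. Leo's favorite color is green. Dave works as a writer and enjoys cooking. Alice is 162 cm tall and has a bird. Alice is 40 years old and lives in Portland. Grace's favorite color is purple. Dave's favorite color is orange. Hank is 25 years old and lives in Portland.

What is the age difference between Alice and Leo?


|40 - 43| = 3

3


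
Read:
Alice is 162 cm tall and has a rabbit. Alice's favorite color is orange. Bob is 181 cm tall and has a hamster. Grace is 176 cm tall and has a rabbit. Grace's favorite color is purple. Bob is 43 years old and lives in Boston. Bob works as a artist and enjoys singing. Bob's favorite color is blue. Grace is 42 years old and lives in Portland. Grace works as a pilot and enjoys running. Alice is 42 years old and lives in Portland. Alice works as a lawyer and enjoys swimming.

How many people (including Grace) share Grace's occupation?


Grace is a pilot. Count = 1

1


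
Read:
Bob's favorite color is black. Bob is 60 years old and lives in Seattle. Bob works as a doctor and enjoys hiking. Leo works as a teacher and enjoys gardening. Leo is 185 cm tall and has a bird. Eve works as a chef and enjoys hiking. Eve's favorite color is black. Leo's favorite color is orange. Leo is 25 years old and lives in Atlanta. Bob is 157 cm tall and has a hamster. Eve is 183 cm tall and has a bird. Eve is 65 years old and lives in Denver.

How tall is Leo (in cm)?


Leo is 185 cm tall

185


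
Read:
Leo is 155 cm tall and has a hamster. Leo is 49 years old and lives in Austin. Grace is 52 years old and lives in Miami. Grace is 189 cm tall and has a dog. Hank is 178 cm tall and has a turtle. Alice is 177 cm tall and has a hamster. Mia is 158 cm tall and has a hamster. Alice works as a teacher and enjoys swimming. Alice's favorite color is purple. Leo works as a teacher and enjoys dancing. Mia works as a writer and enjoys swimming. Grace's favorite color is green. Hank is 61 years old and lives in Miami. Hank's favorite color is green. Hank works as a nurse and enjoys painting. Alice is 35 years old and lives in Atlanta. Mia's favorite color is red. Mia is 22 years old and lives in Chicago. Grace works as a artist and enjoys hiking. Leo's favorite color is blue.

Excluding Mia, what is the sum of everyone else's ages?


Sum (excluding Mia): 197

197


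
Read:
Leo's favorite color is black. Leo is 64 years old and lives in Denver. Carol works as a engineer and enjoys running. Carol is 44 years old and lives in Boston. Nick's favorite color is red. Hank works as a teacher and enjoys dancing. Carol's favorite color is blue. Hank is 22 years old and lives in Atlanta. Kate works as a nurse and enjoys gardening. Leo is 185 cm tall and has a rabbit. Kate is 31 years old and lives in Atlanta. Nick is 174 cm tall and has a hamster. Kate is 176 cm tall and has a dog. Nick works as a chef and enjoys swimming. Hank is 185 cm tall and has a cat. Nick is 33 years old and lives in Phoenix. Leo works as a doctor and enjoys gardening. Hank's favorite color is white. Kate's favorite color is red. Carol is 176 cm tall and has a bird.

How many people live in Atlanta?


Count in Atlanta: 2

2


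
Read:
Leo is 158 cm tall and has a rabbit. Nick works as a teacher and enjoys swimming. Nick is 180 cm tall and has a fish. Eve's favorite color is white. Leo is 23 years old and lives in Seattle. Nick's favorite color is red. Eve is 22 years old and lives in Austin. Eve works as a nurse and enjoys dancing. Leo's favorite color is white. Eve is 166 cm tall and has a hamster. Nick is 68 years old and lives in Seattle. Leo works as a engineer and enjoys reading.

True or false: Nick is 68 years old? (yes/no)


Nick is actually 68. yes

yes


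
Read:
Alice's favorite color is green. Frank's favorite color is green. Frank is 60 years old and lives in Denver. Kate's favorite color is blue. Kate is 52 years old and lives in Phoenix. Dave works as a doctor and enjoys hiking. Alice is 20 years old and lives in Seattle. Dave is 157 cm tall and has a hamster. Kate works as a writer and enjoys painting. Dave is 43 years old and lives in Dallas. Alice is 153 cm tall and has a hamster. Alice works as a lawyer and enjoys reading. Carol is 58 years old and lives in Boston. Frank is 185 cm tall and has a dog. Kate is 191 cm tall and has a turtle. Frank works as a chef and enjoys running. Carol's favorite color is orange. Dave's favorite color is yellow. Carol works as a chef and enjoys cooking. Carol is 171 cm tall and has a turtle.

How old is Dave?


Dave is 43 years old

43


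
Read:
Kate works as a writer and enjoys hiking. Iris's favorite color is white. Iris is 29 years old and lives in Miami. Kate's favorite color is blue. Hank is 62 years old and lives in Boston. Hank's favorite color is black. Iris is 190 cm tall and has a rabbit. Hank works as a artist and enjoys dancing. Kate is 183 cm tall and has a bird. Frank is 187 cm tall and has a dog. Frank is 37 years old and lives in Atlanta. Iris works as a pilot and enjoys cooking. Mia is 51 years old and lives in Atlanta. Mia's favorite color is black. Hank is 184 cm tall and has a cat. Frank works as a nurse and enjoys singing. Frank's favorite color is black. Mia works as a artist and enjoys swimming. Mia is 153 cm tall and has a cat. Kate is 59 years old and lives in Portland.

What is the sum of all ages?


51+59+62+37+29 = 238

238


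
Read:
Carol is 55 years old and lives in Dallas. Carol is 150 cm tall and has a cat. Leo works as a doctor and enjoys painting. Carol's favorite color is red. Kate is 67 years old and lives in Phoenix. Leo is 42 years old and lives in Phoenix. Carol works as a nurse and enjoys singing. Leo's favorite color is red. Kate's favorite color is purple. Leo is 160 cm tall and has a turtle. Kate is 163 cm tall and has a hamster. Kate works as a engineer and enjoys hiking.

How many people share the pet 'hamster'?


Count: 1

1


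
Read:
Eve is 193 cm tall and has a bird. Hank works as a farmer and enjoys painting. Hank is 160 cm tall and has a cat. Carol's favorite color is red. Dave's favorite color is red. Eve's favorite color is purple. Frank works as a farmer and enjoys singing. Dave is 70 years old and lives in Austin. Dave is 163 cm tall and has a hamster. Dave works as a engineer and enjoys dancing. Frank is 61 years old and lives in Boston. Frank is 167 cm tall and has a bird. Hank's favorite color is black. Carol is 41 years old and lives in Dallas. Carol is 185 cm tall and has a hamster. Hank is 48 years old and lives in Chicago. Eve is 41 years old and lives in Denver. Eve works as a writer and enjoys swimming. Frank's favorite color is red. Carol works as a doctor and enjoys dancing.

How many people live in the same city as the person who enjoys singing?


Person with hobby singing is Frank, city Boston. Count = 1

1


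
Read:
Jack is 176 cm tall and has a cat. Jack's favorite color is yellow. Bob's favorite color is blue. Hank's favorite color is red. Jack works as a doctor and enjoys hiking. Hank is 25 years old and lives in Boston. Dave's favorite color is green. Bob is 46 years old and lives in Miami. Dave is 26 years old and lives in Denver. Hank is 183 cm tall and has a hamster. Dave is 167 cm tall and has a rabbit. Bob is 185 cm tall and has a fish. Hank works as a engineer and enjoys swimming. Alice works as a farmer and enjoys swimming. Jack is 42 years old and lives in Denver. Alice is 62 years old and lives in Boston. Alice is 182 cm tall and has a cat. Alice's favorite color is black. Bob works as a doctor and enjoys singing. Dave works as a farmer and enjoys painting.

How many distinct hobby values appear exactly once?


Unique hobby values: 3

3


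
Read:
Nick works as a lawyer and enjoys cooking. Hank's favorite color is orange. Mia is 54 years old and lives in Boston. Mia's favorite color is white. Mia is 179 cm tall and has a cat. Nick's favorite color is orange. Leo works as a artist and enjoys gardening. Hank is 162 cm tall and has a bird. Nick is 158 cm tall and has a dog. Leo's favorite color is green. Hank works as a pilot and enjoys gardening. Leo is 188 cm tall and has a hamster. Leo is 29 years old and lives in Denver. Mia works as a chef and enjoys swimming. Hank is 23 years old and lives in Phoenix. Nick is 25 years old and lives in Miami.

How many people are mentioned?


People: Leo, Nick, Hank, Mia. Count = 4

4


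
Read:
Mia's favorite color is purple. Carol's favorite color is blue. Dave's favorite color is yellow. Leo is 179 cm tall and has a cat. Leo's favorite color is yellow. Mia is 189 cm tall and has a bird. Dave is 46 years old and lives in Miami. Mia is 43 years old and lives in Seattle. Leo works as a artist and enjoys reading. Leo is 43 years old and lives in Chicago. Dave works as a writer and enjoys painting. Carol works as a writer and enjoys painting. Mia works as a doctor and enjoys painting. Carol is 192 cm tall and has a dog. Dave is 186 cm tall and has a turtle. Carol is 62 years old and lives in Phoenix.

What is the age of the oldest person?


Oldest: Carol at 62

62


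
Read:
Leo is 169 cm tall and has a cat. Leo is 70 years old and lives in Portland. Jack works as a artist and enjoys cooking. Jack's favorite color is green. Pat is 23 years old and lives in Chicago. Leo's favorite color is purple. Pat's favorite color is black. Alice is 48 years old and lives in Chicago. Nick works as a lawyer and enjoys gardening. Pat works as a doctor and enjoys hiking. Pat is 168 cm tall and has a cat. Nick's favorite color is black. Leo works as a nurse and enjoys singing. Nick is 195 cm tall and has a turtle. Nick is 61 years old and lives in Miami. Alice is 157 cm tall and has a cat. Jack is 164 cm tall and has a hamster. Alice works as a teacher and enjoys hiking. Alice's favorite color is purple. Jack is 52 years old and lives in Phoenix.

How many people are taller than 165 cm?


Taller than 165: 3

3


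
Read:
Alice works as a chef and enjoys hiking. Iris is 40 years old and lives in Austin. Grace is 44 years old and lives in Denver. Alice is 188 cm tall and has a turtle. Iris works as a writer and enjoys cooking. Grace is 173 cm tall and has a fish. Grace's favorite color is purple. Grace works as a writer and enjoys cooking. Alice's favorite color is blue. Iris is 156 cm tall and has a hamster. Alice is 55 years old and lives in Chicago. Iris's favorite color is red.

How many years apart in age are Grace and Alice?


44 vs 55, diff = 11

11


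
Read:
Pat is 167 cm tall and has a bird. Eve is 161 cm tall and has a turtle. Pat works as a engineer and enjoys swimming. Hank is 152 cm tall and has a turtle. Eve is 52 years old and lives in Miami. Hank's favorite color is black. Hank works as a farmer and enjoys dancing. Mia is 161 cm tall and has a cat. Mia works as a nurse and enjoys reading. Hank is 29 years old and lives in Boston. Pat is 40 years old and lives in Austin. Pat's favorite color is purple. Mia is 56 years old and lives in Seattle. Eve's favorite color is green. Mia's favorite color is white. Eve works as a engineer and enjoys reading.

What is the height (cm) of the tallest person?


Tallest: Pat at 167 cm

167


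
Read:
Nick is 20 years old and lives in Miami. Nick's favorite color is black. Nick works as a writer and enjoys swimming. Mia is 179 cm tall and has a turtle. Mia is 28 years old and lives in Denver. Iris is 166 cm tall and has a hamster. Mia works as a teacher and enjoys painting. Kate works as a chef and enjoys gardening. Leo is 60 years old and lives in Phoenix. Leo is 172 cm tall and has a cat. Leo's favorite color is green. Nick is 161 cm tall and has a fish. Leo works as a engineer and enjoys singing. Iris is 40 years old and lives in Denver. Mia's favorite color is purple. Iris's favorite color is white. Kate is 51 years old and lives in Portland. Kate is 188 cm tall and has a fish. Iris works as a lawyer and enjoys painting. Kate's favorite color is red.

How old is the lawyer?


The lawyer is Iris, age 40

40


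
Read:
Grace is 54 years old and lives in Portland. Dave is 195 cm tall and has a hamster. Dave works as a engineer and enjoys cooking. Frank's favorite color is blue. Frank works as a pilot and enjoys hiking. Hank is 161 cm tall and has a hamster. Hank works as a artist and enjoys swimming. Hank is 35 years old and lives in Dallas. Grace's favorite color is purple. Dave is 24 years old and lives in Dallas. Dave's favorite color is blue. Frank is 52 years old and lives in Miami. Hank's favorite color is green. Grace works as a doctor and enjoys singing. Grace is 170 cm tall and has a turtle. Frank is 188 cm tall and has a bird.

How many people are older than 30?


Filter: 3

3


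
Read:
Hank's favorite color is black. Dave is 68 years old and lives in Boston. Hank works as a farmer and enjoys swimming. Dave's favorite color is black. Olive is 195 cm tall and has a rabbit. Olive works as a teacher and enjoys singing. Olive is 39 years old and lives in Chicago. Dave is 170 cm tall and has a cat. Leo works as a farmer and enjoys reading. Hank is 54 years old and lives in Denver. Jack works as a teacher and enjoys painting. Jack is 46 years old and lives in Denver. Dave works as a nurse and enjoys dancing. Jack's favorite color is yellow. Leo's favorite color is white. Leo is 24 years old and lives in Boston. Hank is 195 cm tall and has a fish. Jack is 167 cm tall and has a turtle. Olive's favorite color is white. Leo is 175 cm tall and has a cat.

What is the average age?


Sum=231, n=5, avg=46.2

46.2


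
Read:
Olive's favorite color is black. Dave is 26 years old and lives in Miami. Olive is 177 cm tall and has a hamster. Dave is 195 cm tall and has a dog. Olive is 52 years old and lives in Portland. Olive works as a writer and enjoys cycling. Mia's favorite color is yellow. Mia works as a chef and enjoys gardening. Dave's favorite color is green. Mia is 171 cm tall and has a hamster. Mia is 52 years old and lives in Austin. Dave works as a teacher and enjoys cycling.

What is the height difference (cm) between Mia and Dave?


|171 - 195| = 24

24


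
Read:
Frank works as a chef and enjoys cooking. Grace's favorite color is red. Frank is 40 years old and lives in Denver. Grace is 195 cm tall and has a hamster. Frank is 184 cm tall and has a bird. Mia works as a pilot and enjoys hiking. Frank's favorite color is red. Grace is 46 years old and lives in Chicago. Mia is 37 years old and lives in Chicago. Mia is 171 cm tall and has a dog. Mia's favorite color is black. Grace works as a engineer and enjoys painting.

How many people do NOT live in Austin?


Not in Austin: 3

3


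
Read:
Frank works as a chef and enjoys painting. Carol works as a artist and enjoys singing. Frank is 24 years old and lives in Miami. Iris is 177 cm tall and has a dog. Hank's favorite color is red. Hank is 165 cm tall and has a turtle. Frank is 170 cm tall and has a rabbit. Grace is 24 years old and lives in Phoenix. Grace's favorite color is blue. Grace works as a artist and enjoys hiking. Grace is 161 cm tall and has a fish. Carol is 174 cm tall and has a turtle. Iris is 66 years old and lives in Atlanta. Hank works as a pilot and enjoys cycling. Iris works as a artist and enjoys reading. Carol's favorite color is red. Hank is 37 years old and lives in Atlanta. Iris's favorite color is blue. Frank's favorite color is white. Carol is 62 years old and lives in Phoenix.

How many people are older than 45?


Filter: 2

2


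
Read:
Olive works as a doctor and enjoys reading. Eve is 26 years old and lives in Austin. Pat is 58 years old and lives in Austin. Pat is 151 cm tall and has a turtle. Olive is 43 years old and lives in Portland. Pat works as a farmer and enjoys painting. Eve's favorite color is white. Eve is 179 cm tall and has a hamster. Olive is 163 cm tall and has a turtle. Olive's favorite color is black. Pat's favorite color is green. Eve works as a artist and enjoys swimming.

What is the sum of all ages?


43+58+26 = 127

127


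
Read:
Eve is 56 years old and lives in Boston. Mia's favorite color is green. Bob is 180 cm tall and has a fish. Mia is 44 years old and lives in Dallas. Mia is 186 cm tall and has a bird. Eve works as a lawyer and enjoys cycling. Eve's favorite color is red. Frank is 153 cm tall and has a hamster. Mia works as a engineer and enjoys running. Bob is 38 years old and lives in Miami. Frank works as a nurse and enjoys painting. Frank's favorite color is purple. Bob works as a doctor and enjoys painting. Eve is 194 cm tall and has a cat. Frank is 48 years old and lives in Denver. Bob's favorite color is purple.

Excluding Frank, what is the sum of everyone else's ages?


Sum (excluding Frank): 138

138


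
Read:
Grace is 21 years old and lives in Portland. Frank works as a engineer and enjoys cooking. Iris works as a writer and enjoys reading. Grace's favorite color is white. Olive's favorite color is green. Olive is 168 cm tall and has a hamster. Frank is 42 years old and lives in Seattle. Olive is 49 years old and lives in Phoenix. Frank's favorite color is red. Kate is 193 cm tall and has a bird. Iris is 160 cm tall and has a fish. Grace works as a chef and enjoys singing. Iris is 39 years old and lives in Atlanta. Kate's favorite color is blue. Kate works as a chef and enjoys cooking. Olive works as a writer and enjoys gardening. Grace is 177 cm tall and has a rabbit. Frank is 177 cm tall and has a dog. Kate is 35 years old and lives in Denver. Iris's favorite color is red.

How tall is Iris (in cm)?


Iris is 160 cm tall

160


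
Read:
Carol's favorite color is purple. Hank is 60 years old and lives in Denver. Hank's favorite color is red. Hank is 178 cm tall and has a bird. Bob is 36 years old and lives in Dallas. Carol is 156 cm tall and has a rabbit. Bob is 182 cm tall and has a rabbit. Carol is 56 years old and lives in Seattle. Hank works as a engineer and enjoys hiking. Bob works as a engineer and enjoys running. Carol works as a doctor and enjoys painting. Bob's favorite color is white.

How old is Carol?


Carol is 56 years old

56


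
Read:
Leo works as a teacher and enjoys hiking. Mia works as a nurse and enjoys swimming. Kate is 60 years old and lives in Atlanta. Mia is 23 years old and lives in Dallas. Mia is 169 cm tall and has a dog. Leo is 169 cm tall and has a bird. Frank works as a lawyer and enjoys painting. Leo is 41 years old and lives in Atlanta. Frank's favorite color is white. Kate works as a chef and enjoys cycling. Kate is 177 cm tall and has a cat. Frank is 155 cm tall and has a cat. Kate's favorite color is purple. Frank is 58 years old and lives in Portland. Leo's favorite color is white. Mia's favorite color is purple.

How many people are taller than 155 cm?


Taller than 155: 3

3


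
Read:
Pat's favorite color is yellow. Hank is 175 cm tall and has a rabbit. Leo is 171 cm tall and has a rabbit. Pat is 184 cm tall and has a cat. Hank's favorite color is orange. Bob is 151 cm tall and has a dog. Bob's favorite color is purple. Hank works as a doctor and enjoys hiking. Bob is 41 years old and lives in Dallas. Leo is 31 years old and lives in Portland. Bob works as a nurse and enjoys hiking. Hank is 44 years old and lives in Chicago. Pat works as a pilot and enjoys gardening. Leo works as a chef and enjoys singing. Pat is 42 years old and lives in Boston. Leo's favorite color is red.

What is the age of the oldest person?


Oldest: Hank at 44

44


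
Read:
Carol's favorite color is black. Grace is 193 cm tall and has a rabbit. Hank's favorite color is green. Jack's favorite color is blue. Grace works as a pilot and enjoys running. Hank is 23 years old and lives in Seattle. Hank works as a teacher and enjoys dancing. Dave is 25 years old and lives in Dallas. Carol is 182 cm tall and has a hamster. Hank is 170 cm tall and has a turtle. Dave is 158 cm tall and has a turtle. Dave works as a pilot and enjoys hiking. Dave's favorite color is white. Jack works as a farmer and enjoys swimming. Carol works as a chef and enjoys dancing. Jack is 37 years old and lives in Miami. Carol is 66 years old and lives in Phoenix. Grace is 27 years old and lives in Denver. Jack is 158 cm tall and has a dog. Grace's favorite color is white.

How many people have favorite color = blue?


Count: 1

1


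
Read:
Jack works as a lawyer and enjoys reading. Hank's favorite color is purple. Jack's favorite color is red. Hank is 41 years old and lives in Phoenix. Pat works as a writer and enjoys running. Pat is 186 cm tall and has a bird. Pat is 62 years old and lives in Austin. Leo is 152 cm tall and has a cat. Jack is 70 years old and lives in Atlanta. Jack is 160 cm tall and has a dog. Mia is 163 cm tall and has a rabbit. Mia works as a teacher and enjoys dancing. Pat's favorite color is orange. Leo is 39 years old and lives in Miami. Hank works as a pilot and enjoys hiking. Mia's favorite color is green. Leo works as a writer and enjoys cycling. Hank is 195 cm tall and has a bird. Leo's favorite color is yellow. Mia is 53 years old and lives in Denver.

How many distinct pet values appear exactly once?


Unique pet values: 3

3


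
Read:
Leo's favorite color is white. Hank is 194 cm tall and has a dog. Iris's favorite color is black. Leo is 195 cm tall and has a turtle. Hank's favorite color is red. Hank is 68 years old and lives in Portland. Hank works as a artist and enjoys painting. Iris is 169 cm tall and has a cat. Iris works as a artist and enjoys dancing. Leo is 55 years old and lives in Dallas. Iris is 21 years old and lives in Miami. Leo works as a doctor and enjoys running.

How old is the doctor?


The doctor is Leo, age 55

55


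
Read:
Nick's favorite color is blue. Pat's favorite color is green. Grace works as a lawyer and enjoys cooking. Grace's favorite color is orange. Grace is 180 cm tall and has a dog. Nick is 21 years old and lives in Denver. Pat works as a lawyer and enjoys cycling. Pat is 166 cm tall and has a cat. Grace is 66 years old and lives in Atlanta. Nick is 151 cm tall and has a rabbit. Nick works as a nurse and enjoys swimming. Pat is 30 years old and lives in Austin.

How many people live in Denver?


Count in Denver: 1

1


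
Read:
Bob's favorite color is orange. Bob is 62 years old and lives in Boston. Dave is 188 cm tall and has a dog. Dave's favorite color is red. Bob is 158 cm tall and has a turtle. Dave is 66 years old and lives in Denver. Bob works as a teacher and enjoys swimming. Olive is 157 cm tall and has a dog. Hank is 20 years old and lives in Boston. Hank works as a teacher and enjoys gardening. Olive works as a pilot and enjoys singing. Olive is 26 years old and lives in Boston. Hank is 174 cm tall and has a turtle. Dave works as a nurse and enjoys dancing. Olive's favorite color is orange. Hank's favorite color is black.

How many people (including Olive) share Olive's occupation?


Olive is a pilot. Count = 1

1


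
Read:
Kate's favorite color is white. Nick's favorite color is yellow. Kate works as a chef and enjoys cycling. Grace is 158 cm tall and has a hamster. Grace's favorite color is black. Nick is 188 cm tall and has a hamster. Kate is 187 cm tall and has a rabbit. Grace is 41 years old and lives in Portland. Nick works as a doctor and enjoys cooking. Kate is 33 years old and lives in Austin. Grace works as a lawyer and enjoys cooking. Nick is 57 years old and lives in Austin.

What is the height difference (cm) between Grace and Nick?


|158 - 188| = 30

30


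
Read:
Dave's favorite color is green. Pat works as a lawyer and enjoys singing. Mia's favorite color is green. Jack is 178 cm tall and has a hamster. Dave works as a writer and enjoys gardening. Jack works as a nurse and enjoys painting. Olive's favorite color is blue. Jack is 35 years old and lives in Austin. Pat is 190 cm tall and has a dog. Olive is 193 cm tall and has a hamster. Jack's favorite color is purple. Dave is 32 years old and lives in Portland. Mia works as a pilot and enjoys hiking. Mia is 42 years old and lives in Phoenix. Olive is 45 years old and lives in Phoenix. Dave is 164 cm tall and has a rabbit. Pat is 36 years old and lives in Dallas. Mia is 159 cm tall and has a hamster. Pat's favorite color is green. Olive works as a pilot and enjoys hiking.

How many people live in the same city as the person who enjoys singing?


Person with hobby singing is Pat, city Dallas. Count = 1

1


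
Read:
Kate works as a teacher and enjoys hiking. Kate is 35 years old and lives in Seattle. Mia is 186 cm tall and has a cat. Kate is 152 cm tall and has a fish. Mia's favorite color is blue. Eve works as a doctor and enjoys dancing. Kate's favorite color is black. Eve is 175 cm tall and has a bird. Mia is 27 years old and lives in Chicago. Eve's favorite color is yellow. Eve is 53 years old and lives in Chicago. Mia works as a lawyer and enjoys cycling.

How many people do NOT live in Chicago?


Not in Chicago: 1

1


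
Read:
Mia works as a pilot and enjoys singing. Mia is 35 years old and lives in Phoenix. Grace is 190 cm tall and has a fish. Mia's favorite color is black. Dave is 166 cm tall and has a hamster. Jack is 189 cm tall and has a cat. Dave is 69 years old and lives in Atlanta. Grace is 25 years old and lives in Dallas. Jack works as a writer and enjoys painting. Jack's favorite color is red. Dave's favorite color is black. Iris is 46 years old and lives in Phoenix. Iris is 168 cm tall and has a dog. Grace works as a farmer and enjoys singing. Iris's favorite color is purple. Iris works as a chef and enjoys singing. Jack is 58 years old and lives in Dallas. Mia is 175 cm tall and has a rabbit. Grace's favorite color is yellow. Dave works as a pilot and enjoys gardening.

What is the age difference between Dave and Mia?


|69 - 35| = 34

34


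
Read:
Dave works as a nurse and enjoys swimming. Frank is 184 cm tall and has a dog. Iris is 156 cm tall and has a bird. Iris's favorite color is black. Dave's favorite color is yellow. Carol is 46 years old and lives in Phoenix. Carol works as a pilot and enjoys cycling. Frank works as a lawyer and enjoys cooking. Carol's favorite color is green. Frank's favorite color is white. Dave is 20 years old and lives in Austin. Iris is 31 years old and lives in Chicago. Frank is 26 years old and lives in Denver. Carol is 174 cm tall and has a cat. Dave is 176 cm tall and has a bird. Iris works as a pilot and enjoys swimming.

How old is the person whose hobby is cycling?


Person with hobby=cycling is Carol, age 46

46


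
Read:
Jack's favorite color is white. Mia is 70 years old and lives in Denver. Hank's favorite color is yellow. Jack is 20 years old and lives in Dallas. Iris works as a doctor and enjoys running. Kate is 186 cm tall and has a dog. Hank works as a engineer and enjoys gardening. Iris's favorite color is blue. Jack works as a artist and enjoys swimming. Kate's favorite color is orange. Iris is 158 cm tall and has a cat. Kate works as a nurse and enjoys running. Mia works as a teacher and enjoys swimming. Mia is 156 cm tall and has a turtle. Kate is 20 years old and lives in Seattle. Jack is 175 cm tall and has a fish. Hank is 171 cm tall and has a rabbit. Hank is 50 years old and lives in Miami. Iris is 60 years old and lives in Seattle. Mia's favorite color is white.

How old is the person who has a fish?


Person with fish is Jack, age 20

20


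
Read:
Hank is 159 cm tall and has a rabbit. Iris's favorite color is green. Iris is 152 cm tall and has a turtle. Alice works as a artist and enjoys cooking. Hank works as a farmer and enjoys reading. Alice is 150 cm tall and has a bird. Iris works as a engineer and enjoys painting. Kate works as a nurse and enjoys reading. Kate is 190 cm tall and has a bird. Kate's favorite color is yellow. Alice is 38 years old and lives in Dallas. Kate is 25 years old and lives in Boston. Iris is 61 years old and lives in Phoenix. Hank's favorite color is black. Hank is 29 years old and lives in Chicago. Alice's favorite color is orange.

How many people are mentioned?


People: Kate, Alice, Iris, Hank. Count = 4

4
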